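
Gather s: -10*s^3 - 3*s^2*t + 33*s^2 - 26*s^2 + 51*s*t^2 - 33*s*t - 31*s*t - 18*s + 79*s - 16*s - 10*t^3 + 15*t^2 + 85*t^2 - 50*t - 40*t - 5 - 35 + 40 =-10*s^3 + s^2*(7 - 3*t) + s*(51*t^2 - 64*t + 45) - 10*t^3 + 100*t^2 - 90*t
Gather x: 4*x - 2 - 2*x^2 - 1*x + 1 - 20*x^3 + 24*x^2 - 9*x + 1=-20*x^3 + 22*x^2 - 6*x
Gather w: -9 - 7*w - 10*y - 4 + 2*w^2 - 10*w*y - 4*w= 2*w^2 + w*(-10*y - 11) - 10*y - 13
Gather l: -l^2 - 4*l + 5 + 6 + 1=-l^2 - 4*l + 12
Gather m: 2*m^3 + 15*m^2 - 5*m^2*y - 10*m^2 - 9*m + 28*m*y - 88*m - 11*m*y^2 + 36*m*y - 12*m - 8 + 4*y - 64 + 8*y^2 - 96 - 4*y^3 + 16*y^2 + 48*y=2*m^3 + m^2*(5 - 5*y) + m*(-11*y^2 + 64*y - 109) - 4*y^3 + 24*y^2 + 52*y - 168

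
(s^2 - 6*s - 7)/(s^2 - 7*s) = (s + 1)/s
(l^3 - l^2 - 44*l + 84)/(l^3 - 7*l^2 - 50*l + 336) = (l - 2)/(l - 8)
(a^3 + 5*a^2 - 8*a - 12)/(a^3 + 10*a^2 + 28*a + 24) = (a^2 - a - 2)/(a^2 + 4*a + 4)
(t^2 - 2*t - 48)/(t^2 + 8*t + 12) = (t - 8)/(t + 2)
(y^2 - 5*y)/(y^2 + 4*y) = (y - 5)/(y + 4)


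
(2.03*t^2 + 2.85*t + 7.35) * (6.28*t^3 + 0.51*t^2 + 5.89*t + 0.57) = 12.7484*t^5 + 18.9333*t^4 + 59.5682*t^3 + 21.6921*t^2 + 44.916*t + 4.1895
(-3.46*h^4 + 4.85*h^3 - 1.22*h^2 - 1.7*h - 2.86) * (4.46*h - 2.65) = -15.4316*h^5 + 30.8*h^4 - 18.2937*h^3 - 4.349*h^2 - 8.2506*h + 7.579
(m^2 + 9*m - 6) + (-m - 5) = m^2 + 8*m - 11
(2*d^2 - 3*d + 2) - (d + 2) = 2*d^2 - 4*d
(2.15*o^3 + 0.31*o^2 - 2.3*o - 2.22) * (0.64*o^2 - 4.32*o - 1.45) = 1.376*o^5 - 9.0896*o^4 - 5.9287*o^3 + 8.0657*o^2 + 12.9254*o + 3.219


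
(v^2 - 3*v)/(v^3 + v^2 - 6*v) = (v - 3)/(v^2 + v - 6)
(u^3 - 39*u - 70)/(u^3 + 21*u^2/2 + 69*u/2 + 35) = 2*(u - 7)/(2*u + 7)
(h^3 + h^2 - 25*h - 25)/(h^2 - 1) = (h^2 - 25)/(h - 1)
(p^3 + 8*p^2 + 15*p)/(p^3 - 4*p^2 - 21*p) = (p + 5)/(p - 7)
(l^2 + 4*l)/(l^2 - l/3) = 3*(l + 4)/(3*l - 1)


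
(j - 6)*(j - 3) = j^2 - 9*j + 18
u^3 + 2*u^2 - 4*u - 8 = (u - 2)*(u + 2)^2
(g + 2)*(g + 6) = g^2 + 8*g + 12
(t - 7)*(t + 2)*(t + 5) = t^3 - 39*t - 70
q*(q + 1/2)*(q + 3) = q^3 + 7*q^2/2 + 3*q/2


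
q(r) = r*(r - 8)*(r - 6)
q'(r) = r*(r - 8) + r*(r - 6) + (r - 8)*(r - 6) = 3*r^2 - 28*r + 48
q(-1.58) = -114.73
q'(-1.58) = 99.73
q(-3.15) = -321.37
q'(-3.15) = 165.97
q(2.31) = 48.50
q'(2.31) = -0.67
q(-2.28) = -194.07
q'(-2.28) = 127.44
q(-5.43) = -833.53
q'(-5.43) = 288.49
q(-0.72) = -42.19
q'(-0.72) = 69.72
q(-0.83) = -50.06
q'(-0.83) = 73.31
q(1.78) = 46.72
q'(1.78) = 7.67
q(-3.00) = -297.00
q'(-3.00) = 159.00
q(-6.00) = -1008.00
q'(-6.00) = 324.00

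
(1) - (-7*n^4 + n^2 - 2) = 7*n^4 - n^2 + 3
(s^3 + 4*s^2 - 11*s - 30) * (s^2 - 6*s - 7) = s^5 - 2*s^4 - 42*s^3 + 8*s^2 + 257*s + 210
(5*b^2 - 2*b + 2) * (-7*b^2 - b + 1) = -35*b^4 + 9*b^3 - 7*b^2 - 4*b + 2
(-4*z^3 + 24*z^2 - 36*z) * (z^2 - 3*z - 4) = -4*z^5 + 36*z^4 - 92*z^3 + 12*z^2 + 144*z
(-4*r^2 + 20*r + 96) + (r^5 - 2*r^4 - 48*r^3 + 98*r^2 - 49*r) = r^5 - 2*r^4 - 48*r^3 + 94*r^2 - 29*r + 96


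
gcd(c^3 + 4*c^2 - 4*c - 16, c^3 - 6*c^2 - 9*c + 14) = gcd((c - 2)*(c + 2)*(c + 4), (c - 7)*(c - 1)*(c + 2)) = c + 2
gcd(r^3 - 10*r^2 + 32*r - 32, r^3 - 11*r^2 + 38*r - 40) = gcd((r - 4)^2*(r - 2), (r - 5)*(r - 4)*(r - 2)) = r^2 - 6*r + 8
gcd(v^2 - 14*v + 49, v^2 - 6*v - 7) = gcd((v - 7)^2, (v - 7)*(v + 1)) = v - 7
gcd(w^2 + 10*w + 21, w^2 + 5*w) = 1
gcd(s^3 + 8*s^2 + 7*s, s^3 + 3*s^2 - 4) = 1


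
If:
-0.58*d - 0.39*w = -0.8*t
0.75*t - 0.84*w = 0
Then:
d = 0.872413793103448*w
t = 1.12*w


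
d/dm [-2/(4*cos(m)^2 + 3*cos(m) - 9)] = -2*(8*cos(m) + 3)*sin(m)/(4*cos(m)^2 + 3*cos(m) - 9)^2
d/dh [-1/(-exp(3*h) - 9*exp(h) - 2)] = 3*(-exp(2*h) - 3)*exp(h)/(exp(3*h) + 9*exp(h) + 2)^2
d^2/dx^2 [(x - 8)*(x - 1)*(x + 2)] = 6*x - 14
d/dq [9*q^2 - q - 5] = 18*q - 1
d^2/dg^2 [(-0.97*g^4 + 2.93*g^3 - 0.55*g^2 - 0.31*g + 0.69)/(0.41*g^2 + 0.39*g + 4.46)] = (-0.326114*g^6 - 0.930618*g^5 - 11.527674*g^4 - 36.74811*g^3 - 194.229258*g^2 + 353.75751*g - 23.115902)/(0.068921*g^6 + 0.196677*g^5 + 2.436261*g^4 + 4.338243*g^3 + 26.501766*g^2 + 23.273172*g + 88.716536)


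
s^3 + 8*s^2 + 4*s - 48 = (s - 2)*(s + 4)*(s + 6)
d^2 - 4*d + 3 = (d - 3)*(d - 1)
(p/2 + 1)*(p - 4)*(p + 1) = p^3/2 - p^2/2 - 5*p - 4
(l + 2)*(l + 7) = l^2 + 9*l + 14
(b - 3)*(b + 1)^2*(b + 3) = b^4 + 2*b^3 - 8*b^2 - 18*b - 9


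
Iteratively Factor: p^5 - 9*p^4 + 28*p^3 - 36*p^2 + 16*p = (p)*(p^4 - 9*p^3 + 28*p^2 - 36*p + 16) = p*(p - 2)*(p^3 - 7*p^2 + 14*p - 8) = p*(p - 2)^2*(p^2 - 5*p + 4) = p*(p - 4)*(p - 2)^2*(p - 1)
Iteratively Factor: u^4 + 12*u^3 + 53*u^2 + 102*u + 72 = (u + 3)*(u^3 + 9*u^2 + 26*u + 24) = (u + 3)^2*(u^2 + 6*u + 8) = (u + 2)*(u + 3)^2*(u + 4)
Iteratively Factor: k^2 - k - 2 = (k + 1)*(k - 2)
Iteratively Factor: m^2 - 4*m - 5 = (m + 1)*(m - 5)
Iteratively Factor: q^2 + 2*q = (q)*(q + 2)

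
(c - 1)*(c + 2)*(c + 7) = c^3 + 8*c^2 + 5*c - 14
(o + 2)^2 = o^2 + 4*o + 4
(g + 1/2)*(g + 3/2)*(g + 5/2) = g^3 + 9*g^2/2 + 23*g/4 + 15/8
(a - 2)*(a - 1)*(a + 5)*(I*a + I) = I*a^4 + 3*I*a^3 - 11*I*a^2 - 3*I*a + 10*I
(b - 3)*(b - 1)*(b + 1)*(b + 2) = b^4 - b^3 - 7*b^2 + b + 6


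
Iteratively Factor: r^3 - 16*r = (r + 4)*(r^2 - 4*r) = (r - 4)*(r + 4)*(r)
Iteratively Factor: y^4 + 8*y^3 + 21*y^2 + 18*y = (y + 2)*(y^3 + 6*y^2 + 9*y) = y*(y + 2)*(y^2 + 6*y + 9) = y*(y + 2)*(y + 3)*(y + 3)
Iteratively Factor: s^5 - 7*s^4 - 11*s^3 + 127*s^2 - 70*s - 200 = (s - 5)*(s^4 - 2*s^3 - 21*s^2 + 22*s + 40) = (s - 5)^2*(s^3 + 3*s^2 - 6*s - 8) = (s - 5)^2*(s - 2)*(s^2 + 5*s + 4) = (s - 5)^2*(s - 2)*(s + 1)*(s + 4)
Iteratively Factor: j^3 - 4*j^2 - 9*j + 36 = (j - 3)*(j^2 - j - 12) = (j - 3)*(j + 3)*(j - 4)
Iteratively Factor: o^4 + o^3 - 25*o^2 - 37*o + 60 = (o - 1)*(o^3 + 2*o^2 - 23*o - 60) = (o - 1)*(o + 4)*(o^2 - 2*o - 15) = (o - 5)*(o - 1)*(o + 4)*(o + 3)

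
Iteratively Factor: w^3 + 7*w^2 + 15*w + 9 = (w + 1)*(w^2 + 6*w + 9) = (w + 1)*(w + 3)*(w + 3)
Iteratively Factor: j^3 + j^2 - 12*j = (j)*(j^2 + j - 12) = j*(j + 4)*(j - 3)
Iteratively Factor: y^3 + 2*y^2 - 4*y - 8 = (y + 2)*(y^2 - 4) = (y - 2)*(y + 2)*(y + 2)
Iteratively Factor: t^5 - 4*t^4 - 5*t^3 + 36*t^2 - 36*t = (t)*(t^4 - 4*t^3 - 5*t^2 + 36*t - 36) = t*(t + 3)*(t^3 - 7*t^2 + 16*t - 12) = t*(t - 2)*(t + 3)*(t^2 - 5*t + 6) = t*(t - 3)*(t - 2)*(t + 3)*(t - 2)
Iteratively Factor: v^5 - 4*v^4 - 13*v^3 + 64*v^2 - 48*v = (v - 3)*(v^4 - v^3 - 16*v^2 + 16*v) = (v - 3)*(v - 1)*(v^3 - 16*v) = (v - 4)*(v - 3)*(v - 1)*(v^2 + 4*v) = v*(v - 4)*(v - 3)*(v - 1)*(v + 4)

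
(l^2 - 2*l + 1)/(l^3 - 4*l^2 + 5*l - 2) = 1/(l - 2)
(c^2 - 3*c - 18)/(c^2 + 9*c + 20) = (c^2 - 3*c - 18)/(c^2 + 9*c + 20)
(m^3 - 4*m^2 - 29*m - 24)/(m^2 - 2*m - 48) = (m^2 + 4*m + 3)/(m + 6)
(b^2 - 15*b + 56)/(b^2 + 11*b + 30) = (b^2 - 15*b + 56)/(b^2 + 11*b + 30)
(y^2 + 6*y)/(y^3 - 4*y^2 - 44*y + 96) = y/(y^2 - 10*y + 16)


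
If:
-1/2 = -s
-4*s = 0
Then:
No Solution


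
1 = 1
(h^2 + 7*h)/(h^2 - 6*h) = (h + 7)/(h - 6)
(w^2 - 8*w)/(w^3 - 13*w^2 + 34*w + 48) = w/(w^2 - 5*w - 6)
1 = 1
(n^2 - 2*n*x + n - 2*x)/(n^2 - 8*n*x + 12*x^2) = (-n - 1)/(-n + 6*x)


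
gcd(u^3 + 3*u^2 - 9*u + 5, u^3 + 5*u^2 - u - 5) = u^2 + 4*u - 5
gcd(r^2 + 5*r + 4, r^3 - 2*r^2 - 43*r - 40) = r + 1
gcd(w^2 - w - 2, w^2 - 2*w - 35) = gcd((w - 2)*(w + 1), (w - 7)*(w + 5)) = 1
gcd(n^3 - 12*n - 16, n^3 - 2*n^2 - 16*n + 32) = n - 4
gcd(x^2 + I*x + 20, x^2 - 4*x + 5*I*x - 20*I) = x + 5*I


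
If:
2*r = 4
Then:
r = 2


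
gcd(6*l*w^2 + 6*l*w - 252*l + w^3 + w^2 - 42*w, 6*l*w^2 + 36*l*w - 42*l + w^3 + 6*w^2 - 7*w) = 6*l*w + 42*l + w^2 + 7*w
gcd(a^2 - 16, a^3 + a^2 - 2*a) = 1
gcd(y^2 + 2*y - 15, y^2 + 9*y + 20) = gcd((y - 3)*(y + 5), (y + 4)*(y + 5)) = y + 5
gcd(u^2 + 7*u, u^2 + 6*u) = u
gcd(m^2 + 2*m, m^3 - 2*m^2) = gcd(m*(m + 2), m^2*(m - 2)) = m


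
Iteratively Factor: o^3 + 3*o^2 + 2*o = (o + 2)*(o^2 + o) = (o + 1)*(o + 2)*(o)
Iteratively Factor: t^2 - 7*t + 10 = (t - 5)*(t - 2)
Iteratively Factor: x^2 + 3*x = (x + 3)*(x)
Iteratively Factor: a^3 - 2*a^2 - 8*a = (a - 4)*(a^2 + 2*a) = a*(a - 4)*(a + 2)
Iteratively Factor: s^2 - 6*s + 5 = (s - 5)*(s - 1)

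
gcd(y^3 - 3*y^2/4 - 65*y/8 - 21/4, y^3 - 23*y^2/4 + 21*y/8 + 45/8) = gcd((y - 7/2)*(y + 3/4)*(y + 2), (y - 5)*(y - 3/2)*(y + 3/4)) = y + 3/4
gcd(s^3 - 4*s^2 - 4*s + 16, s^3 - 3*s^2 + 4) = s - 2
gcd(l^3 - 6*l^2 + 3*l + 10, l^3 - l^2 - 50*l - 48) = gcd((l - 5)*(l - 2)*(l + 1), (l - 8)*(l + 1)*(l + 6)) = l + 1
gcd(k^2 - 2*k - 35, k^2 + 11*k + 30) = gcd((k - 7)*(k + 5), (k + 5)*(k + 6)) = k + 5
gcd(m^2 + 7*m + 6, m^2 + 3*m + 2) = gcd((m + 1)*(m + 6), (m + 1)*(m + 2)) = m + 1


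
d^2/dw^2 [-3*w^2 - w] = -6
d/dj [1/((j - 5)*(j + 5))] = -2*j/(j^4 - 50*j^2 + 625)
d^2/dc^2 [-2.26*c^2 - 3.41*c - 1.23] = -4.52000000000000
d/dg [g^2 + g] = 2*g + 1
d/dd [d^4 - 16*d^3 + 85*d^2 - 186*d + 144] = 4*d^3 - 48*d^2 + 170*d - 186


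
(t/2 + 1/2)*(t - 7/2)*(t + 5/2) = t^3/2 - 39*t/8 - 35/8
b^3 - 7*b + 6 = (b - 2)*(b - 1)*(b + 3)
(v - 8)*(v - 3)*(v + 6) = v^3 - 5*v^2 - 42*v + 144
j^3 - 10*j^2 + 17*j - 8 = (j - 8)*(j - 1)^2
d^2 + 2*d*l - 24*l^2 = (d - 4*l)*(d + 6*l)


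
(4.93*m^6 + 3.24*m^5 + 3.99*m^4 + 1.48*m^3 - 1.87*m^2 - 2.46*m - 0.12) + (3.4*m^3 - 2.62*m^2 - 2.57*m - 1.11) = 4.93*m^6 + 3.24*m^5 + 3.99*m^4 + 4.88*m^3 - 4.49*m^2 - 5.03*m - 1.23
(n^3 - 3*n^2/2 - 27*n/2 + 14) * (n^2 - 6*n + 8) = n^5 - 15*n^4/2 + 7*n^3/2 + 83*n^2 - 192*n + 112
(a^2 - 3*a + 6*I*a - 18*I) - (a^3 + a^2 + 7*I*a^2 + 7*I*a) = -a^3 - 7*I*a^2 - 3*a - I*a - 18*I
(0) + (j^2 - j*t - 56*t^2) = j^2 - j*t - 56*t^2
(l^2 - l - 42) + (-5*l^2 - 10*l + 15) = -4*l^2 - 11*l - 27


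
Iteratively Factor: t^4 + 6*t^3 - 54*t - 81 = (t + 3)*(t^3 + 3*t^2 - 9*t - 27) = (t + 3)^2*(t^2 - 9) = (t - 3)*(t + 3)^2*(t + 3)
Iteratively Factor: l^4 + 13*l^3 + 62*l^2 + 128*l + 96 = (l + 2)*(l^3 + 11*l^2 + 40*l + 48) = (l + 2)*(l + 4)*(l^2 + 7*l + 12) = (l + 2)*(l + 4)^2*(l + 3)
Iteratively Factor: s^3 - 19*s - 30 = (s + 2)*(s^2 - 2*s - 15) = (s + 2)*(s + 3)*(s - 5)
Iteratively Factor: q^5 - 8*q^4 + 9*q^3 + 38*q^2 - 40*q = (q - 4)*(q^4 - 4*q^3 - 7*q^2 + 10*q) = (q - 4)*(q - 1)*(q^3 - 3*q^2 - 10*q) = (q - 5)*(q - 4)*(q - 1)*(q^2 + 2*q) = (q - 5)*(q - 4)*(q - 1)*(q + 2)*(q)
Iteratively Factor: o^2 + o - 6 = (o - 2)*(o + 3)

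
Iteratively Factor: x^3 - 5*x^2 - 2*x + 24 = (x + 2)*(x^2 - 7*x + 12) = (x - 3)*(x + 2)*(x - 4)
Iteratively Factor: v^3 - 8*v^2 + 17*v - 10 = (v - 1)*(v^2 - 7*v + 10) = (v - 5)*(v - 1)*(v - 2)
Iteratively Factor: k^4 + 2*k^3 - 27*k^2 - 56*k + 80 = (k + 4)*(k^3 - 2*k^2 - 19*k + 20) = (k + 4)^2*(k^2 - 6*k + 5) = (k - 5)*(k + 4)^2*(k - 1)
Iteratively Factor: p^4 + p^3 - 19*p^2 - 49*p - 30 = (p - 5)*(p^3 + 6*p^2 + 11*p + 6) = (p - 5)*(p + 1)*(p^2 + 5*p + 6) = (p - 5)*(p + 1)*(p + 3)*(p + 2)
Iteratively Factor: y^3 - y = (y)*(y^2 - 1) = y*(y - 1)*(y + 1)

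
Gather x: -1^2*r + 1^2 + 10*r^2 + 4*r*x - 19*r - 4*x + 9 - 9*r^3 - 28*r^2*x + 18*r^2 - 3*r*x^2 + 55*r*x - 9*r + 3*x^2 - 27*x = -9*r^3 + 28*r^2 - 29*r + x^2*(3 - 3*r) + x*(-28*r^2 + 59*r - 31) + 10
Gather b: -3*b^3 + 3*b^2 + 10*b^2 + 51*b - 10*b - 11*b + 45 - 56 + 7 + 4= -3*b^3 + 13*b^2 + 30*b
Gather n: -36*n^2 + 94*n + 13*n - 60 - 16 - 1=-36*n^2 + 107*n - 77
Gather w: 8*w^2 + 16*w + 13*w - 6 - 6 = 8*w^2 + 29*w - 12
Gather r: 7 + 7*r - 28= 7*r - 21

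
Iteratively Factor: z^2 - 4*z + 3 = (z - 1)*(z - 3)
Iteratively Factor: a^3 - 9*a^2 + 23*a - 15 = (a - 1)*(a^2 - 8*a + 15) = (a - 3)*(a - 1)*(a - 5)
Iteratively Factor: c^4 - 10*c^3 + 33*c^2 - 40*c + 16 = (c - 1)*(c^3 - 9*c^2 + 24*c - 16) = (c - 4)*(c - 1)*(c^2 - 5*c + 4) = (c - 4)^2*(c - 1)*(c - 1)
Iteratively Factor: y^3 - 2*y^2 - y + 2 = (y - 1)*(y^2 - y - 2) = (y - 1)*(y + 1)*(y - 2)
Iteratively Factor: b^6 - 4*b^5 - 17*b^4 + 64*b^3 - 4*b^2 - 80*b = (b)*(b^5 - 4*b^4 - 17*b^3 + 64*b^2 - 4*b - 80) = b*(b - 2)*(b^4 - 2*b^3 - 21*b^2 + 22*b + 40) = b*(b - 2)*(b + 4)*(b^3 - 6*b^2 + 3*b + 10) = b*(b - 5)*(b - 2)*(b + 4)*(b^2 - b - 2) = b*(b - 5)*(b - 2)*(b + 1)*(b + 4)*(b - 2)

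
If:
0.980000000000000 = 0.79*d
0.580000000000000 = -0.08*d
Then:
No Solution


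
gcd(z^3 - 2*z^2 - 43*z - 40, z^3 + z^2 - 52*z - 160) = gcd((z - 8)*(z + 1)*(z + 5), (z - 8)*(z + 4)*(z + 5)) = z^2 - 3*z - 40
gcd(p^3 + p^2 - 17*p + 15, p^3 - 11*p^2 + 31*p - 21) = p^2 - 4*p + 3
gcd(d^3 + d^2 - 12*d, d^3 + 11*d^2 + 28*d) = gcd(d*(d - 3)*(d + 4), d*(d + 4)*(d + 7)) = d^2 + 4*d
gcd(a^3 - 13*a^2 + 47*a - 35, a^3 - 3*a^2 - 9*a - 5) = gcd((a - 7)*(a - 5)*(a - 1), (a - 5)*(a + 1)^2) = a - 5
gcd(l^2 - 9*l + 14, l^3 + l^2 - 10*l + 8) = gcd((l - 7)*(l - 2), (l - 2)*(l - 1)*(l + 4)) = l - 2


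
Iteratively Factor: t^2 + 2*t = (t)*(t + 2)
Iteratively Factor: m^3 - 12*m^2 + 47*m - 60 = (m - 3)*(m^2 - 9*m + 20) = (m - 5)*(m - 3)*(m - 4)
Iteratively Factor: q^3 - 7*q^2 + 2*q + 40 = (q - 5)*(q^2 - 2*q - 8) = (q - 5)*(q + 2)*(q - 4)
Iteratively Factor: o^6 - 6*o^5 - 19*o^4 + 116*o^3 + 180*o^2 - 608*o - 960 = (o + 2)*(o^5 - 8*o^4 - 3*o^3 + 122*o^2 - 64*o - 480) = (o - 4)*(o + 2)*(o^4 - 4*o^3 - 19*o^2 + 46*o + 120) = (o - 4)*(o + 2)*(o + 3)*(o^3 - 7*o^2 + 2*o + 40) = (o - 4)*(o + 2)^2*(o + 3)*(o^2 - 9*o + 20) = (o - 5)*(o - 4)*(o + 2)^2*(o + 3)*(o - 4)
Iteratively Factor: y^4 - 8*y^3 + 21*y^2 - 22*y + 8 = (y - 4)*(y^3 - 4*y^2 + 5*y - 2) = (y - 4)*(y - 2)*(y^2 - 2*y + 1) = (y - 4)*(y - 2)*(y - 1)*(y - 1)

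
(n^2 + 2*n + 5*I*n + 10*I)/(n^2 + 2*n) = (n + 5*I)/n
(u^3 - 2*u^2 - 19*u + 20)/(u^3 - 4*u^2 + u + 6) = (u^3 - 2*u^2 - 19*u + 20)/(u^3 - 4*u^2 + u + 6)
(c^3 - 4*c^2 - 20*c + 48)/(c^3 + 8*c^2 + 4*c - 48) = (c - 6)/(c + 6)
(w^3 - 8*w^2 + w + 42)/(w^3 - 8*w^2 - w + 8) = (w^3 - 8*w^2 + w + 42)/(w^3 - 8*w^2 - w + 8)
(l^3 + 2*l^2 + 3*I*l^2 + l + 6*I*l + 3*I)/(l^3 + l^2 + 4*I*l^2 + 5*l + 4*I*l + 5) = (l^2 + l*(1 + 3*I) + 3*I)/(l^2 + 4*I*l + 5)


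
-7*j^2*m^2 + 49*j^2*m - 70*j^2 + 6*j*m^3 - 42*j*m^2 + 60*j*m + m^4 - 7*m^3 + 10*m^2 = (-j + m)*(7*j + m)*(m - 5)*(m - 2)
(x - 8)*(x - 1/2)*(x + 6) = x^3 - 5*x^2/2 - 47*x + 24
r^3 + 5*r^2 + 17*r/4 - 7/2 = (r - 1/2)*(r + 2)*(r + 7/2)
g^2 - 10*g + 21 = (g - 7)*(g - 3)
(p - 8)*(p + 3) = p^2 - 5*p - 24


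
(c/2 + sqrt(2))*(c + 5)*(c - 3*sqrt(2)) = c^3/2 - sqrt(2)*c^2/2 + 5*c^2/2 - 6*c - 5*sqrt(2)*c/2 - 30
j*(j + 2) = j^2 + 2*j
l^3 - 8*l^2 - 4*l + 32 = (l - 8)*(l - 2)*(l + 2)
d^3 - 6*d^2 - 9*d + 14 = (d - 7)*(d - 1)*(d + 2)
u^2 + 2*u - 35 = (u - 5)*(u + 7)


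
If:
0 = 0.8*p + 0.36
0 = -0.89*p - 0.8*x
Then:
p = -0.45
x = 0.50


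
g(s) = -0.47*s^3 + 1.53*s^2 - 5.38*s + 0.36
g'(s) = -1.41*s^2 + 3.06*s - 5.38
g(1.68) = -6.59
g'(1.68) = -4.22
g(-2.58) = 32.50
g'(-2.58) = -22.66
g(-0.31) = 2.19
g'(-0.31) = -6.46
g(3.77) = -23.36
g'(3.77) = -13.88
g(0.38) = -1.49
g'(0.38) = -4.42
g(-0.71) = 5.12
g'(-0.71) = -8.26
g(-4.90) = 118.75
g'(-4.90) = -54.23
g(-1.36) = 11.69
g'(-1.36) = -12.15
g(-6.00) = 189.24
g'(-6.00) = -74.50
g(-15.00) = 2011.56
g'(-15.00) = -368.53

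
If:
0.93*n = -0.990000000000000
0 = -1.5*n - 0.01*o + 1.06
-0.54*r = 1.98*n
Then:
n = -1.06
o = 265.68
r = 3.90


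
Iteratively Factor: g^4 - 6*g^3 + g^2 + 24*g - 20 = (g + 2)*(g^3 - 8*g^2 + 17*g - 10) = (g - 5)*(g + 2)*(g^2 - 3*g + 2) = (g - 5)*(g - 1)*(g + 2)*(g - 2)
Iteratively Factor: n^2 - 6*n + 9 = (n - 3)*(n - 3)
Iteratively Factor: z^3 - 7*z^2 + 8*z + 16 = (z - 4)*(z^2 - 3*z - 4) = (z - 4)*(z + 1)*(z - 4)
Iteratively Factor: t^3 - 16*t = (t)*(t^2 - 16) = t*(t + 4)*(t - 4)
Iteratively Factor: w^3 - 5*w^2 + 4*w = (w - 4)*(w^2 - w) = (w - 4)*(w - 1)*(w)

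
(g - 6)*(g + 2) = g^2 - 4*g - 12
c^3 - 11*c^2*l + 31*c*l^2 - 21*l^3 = (c - 7*l)*(c - 3*l)*(c - l)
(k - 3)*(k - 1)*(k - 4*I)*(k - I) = k^4 - 4*k^3 - 5*I*k^3 - k^2 + 20*I*k^2 + 16*k - 15*I*k - 12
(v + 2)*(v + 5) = v^2 + 7*v + 10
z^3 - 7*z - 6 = (z - 3)*(z + 1)*(z + 2)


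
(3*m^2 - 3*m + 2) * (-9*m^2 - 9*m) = -27*m^4 + 9*m^2 - 18*m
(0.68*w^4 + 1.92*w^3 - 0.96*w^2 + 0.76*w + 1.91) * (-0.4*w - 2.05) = -0.272*w^5 - 2.162*w^4 - 3.552*w^3 + 1.664*w^2 - 2.322*w - 3.9155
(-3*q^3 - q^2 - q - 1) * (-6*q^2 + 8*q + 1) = 18*q^5 - 18*q^4 - 5*q^3 - 3*q^2 - 9*q - 1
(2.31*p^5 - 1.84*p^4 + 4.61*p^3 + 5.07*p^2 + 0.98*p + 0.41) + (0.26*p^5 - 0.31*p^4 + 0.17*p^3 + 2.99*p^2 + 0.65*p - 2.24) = 2.57*p^5 - 2.15*p^4 + 4.78*p^3 + 8.06*p^2 + 1.63*p - 1.83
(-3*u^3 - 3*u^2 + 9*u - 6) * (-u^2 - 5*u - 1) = 3*u^5 + 18*u^4 + 9*u^3 - 36*u^2 + 21*u + 6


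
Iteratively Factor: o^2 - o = (o - 1)*(o)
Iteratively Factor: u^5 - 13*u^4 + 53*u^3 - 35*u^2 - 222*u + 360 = (u - 5)*(u^4 - 8*u^3 + 13*u^2 + 30*u - 72) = (u - 5)*(u + 2)*(u^3 - 10*u^2 + 33*u - 36) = (u - 5)*(u - 3)*(u + 2)*(u^2 - 7*u + 12) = (u - 5)*(u - 3)^2*(u + 2)*(u - 4)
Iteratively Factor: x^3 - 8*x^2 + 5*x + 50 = (x + 2)*(x^2 - 10*x + 25) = (x - 5)*(x + 2)*(x - 5)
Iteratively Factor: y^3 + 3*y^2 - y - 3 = (y + 3)*(y^2 - 1) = (y - 1)*(y + 3)*(y + 1)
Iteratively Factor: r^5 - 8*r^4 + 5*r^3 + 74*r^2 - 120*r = (r + 3)*(r^4 - 11*r^3 + 38*r^2 - 40*r) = (r - 2)*(r + 3)*(r^3 - 9*r^2 + 20*r) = (r - 5)*(r - 2)*(r + 3)*(r^2 - 4*r) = r*(r - 5)*(r - 2)*(r + 3)*(r - 4)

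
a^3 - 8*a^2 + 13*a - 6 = (a - 6)*(a - 1)^2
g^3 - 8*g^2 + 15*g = g*(g - 5)*(g - 3)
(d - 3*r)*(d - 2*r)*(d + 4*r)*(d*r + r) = d^4*r - d^3*r^2 + d^3*r - 14*d^2*r^3 - d^2*r^2 + 24*d*r^4 - 14*d*r^3 + 24*r^4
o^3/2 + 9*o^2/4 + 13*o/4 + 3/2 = (o/2 + 1)*(o + 1)*(o + 3/2)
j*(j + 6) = j^2 + 6*j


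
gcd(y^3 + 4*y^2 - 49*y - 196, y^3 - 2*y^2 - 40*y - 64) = y + 4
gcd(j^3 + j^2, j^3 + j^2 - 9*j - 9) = j + 1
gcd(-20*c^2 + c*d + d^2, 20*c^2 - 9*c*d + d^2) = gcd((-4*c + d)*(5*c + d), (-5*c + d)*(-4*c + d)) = 4*c - d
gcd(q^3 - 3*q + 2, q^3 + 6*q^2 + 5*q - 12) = q - 1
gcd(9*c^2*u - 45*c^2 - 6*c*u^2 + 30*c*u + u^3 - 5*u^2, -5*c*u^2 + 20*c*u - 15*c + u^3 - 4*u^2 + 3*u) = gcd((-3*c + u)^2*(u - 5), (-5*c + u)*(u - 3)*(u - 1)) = 1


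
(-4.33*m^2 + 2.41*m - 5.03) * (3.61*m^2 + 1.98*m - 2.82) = -15.6313*m^4 + 0.126700000000001*m^3 - 1.1759*m^2 - 16.7556*m + 14.1846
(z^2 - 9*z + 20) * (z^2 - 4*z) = z^4 - 13*z^3 + 56*z^2 - 80*z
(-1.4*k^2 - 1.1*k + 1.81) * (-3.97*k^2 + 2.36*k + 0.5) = 5.558*k^4 + 1.063*k^3 - 10.4817*k^2 + 3.7216*k + 0.905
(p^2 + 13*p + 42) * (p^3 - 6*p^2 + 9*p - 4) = p^5 + 7*p^4 - 27*p^3 - 139*p^2 + 326*p - 168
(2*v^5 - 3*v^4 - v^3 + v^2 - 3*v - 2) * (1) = 2*v^5 - 3*v^4 - v^3 + v^2 - 3*v - 2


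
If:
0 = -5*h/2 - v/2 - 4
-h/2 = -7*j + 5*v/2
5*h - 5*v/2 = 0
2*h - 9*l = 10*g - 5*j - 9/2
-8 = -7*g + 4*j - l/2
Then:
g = 7999/11368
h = -8/7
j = -44/49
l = -5881/5684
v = -16/7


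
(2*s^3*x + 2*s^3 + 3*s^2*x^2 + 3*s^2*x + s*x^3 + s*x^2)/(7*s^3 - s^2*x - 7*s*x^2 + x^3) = s*(2*s*x + 2*s + x^2 + x)/(7*s^2 - 8*s*x + x^2)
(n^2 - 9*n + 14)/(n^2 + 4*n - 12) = (n - 7)/(n + 6)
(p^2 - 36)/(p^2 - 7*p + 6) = (p + 6)/(p - 1)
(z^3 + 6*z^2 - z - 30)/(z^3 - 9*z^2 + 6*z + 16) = (z^2 + 8*z + 15)/(z^2 - 7*z - 8)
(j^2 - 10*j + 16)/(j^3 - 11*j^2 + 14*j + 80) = (j - 2)/(j^2 - 3*j - 10)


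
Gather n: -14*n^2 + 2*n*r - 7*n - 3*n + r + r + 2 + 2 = -14*n^2 + n*(2*r - 10) + 2*r + 4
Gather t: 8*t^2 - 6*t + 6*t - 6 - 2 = 8*t^2 - 8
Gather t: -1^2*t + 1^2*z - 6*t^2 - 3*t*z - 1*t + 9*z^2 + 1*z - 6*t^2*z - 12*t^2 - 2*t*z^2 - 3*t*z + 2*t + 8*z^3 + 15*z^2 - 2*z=t^2*(-6*z - 18) + t*(-2*z^2 - 6*z) + 8*z^3 + 24*z^2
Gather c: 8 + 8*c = 8*c + 8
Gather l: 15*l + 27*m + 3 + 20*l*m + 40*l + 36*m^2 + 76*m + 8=l*(20*m + 55) + 36*m^2 + 103*m + 11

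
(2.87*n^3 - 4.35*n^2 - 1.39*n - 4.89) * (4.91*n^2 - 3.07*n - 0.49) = 14.0917*n^5 - 30.1694*n^4 + 5.1233*n^3 - 17.6111*n^2 + 15.6934*n + 2.3961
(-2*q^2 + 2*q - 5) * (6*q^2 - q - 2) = -12*q^4 + 14*q^3 - 28*q^2 + q + 10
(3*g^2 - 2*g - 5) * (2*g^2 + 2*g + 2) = 6*g^4 + 2*g^3 - 8*g^2 - 14*g - 10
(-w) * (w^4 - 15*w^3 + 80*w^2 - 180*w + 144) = -w^5 + 15*w^4 - 80*w^3 + 180*w^2 - 144*w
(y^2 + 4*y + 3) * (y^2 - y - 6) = y^4 + 3*y^3 - 7*y^2 - 27*y - 18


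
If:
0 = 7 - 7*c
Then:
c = 1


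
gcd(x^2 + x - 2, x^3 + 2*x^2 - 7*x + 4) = x - 1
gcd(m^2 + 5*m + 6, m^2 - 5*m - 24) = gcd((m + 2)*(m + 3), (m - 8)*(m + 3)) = m + 3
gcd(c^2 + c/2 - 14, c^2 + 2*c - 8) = c + 4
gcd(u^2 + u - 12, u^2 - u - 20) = u + 4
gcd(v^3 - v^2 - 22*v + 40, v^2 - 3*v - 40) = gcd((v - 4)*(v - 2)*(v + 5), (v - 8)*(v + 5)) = v + 5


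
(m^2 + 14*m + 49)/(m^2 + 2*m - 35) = (m + 7)/(m - 5)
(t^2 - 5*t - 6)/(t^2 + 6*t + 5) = (t - 6)/(t + 5)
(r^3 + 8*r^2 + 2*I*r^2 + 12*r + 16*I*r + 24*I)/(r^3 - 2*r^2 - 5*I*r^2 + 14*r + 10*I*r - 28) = (r^2 + 8*r + 12)/(r^2 - r*(2 + 7*I) + 14*I)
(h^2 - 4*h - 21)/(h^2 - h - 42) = (h + 3)/(h + 6)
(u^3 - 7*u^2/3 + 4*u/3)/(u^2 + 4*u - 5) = u*(3*u - 4)/(3*(u + 5))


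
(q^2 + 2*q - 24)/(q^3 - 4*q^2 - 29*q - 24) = (-q^2 - 2*q + 24)/(-q^3 + 4*q^2 + 29*q + 24)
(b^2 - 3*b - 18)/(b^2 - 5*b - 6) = (b + 3)/(b + 1)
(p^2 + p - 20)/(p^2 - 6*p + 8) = (p + 5)/(p - 2)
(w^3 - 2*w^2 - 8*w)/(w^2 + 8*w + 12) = w*(w - 4)/(w + 6)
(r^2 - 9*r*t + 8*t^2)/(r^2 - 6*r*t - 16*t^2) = (r - t)/(r + 2*t)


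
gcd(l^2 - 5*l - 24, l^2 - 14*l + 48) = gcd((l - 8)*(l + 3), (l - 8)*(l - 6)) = l - 8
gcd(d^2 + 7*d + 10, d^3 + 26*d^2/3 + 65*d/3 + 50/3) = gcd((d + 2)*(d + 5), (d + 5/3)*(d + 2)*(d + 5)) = d^2 + 7*d + 10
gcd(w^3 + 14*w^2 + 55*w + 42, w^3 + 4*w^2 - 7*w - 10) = w + 1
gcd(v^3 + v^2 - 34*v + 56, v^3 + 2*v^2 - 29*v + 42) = v^2 + 5*v - 14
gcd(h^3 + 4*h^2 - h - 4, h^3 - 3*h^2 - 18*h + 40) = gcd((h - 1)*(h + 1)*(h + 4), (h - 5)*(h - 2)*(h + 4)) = h + 4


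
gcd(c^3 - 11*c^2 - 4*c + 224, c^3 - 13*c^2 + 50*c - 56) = c - 7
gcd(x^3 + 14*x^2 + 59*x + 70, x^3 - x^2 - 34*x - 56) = x + 2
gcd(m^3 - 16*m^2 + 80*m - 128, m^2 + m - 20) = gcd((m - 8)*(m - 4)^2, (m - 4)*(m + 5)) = m - 4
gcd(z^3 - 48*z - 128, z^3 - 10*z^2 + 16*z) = z - 8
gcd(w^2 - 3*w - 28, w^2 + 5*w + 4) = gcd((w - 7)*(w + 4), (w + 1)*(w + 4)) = w + 4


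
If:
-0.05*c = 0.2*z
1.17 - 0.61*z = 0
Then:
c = -7.67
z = 1.92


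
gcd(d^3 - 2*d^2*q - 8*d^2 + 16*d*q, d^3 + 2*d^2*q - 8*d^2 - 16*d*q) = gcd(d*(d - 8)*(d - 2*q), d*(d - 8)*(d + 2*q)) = d^2 - 8*d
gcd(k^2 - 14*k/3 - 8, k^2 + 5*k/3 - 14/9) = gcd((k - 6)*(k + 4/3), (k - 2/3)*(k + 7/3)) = 1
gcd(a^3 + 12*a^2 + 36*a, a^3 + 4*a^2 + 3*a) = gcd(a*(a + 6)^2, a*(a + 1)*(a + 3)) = a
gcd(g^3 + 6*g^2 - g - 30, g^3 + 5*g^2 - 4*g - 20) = g^2 + 3*g - 10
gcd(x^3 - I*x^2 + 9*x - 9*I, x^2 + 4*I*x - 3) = x + 3*I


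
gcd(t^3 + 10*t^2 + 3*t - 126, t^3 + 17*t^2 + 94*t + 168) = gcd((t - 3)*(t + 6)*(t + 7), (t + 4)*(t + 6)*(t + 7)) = t^2 + 13*t + 42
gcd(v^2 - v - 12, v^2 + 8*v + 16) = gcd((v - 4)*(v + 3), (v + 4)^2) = 1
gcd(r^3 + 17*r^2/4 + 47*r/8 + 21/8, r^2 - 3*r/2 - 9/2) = r + 3/2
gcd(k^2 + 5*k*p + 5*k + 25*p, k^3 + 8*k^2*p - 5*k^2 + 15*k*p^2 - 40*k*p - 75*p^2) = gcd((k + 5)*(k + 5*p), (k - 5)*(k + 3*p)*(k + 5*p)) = k + 5*p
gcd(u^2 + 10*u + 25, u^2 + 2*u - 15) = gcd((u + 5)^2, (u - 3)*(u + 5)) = u + 5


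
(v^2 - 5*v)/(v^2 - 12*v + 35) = v/(v - 7)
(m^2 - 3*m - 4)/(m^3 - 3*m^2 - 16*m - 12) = (m - 4)/(m^2 - 4*m - 12)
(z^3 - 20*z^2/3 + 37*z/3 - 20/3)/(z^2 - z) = z - 17/3 + 20/(3*z)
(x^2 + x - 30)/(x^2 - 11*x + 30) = (x + 6)/(x - 6)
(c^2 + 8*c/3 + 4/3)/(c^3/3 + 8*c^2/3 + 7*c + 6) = (3*c + 2)/(c^2 + 6*c + 9)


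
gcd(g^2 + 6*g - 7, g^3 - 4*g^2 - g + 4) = g - 1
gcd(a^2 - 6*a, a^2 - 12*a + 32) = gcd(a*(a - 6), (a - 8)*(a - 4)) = 1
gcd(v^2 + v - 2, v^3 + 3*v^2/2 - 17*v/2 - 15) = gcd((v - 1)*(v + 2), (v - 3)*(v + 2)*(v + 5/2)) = v + 2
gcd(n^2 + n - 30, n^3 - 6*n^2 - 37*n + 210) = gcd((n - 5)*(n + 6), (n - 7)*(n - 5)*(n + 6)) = n^2 + n - 30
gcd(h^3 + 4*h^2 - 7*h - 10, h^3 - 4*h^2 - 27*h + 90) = h + 5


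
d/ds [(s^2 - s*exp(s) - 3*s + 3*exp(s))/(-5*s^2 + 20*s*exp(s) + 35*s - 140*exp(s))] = ((s^2 - 4*s*exp(s) - 7*s + 28*exp(s))*(s*exp(s) - 2*s - 2*exp(s) + 3) - (s^2 - s*exp(s) - 3*s + 3*exp(s))*(4*s*exp(s) - 2*s - 24*exp(s) + 7))/(5*(s^2 - 4*s*exp(s) - 7*s + 28*exp(s))^2)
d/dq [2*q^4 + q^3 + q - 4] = 8*q^3 + 3*q^2 + 1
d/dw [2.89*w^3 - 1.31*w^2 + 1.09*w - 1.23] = 8.67*w^2 - 2.62*w + 1.09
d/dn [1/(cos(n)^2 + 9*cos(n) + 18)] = (2*cos(n) + 9)*sin(n)/(cos(n)^2 + 9*cos(n) + 18)^2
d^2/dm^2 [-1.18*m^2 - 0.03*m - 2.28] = -2.36000000000000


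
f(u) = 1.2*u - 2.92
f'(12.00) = 1.20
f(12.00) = 11.48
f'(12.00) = 1.20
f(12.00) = 11.48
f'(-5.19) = 1.20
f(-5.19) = -9.15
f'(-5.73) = 1.20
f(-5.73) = -9.80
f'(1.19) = 1.20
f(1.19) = -1.49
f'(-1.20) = 1.20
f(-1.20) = -4.36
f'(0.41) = 1.20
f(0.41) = -2.43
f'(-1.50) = 1.20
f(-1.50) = -4.72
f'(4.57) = 1.20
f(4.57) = 2.56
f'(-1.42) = 1.20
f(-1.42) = -4.62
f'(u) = 1.20000000000000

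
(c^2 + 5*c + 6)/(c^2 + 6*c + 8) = (c + 3)/(c + 4)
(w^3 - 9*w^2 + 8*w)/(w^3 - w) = (w - 8)/(w + 1)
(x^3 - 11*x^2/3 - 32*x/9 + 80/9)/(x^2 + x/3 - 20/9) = x - 4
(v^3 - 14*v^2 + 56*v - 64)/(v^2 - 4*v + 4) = (v^2 - 12*v + 32)/(v - 2)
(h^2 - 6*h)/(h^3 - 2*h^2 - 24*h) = 1/(h + 4)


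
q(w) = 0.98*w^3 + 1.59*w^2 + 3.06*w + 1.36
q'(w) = 2.94*w^2 + 3.18*w + 3.06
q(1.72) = 16.31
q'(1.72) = 17.23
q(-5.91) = -163.49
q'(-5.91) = 86.95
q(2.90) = 47.51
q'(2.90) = 37.01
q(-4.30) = -60.32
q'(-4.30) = 43.75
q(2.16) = 25.26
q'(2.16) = 23.65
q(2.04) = 22.54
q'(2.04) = 21.78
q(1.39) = 11.32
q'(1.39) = 13.16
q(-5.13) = -104.80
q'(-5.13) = 64.12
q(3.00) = 51.31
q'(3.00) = 39.06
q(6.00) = 288.64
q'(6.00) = 127.98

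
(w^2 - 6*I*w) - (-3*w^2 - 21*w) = 4*w^2 + 21*w - 6*I*w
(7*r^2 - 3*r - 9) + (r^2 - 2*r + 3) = 8*r^2 - 5*r - 6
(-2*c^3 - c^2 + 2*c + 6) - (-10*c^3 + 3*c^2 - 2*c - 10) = 8*c^3 - 4*c^2 + 4*c + 16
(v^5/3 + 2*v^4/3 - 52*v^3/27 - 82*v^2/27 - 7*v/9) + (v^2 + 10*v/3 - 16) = v^5/3 + 2*v^4/3 - 52*v^3/27 - 55*v^2/27 + 23*v/9 - 16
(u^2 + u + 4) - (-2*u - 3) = u^2 + 3*u + 7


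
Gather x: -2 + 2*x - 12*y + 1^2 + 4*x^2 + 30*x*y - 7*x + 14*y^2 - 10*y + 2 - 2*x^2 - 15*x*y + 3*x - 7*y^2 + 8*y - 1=2*x^2 + x*(15*y - 2) + 7*y^2 - 14*y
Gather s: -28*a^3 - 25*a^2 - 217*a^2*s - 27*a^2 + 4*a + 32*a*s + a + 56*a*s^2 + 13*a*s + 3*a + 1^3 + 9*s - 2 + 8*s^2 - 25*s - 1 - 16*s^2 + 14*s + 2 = -28*a^3 - 52*a^2 + 8*a + s^2*(56*a - 8) + s*(-217*a^2 + 45*a - 2)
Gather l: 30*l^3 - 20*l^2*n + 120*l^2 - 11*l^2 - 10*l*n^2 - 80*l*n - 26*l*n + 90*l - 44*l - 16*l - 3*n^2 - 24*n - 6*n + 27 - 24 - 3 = 30*l^3 + l^2*(109 - 20*n) + l*(-10*n^2 - 106*n + 30) - 3*n^2 - 30*n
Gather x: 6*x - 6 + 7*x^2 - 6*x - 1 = 7*x^2 - 7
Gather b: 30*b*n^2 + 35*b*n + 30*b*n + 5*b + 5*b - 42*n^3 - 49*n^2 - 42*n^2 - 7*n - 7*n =b*(30*n^2 + 65*n + 10) - 42*n^3 - 91*n^2 - 14*n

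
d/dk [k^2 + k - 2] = 2*k + 1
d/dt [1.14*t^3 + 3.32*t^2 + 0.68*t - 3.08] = 3.42*t^2 + 6.64*t + 0.68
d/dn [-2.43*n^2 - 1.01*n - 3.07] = -4.86*n - 1.01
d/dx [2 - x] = -1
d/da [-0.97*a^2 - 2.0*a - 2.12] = -1.94*a - 2.0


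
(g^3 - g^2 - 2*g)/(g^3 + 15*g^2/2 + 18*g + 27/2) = 2*g*(g^2 - g - 2)/(2*g^3 + 15*g^2 + 36*g + 27)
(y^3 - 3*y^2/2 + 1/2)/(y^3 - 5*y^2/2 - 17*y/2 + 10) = (2*y^2 - y - 1)/(2*y^2 - 3*y - 20)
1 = 1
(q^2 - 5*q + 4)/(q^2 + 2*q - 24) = (q - 1)/(q + 6)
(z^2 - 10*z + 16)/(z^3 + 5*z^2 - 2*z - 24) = (z - 8)/(z^2 + 7*z + 12)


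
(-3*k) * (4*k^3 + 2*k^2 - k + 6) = -12*k^4 - 6*k^3 + 3*k^2 - 18*k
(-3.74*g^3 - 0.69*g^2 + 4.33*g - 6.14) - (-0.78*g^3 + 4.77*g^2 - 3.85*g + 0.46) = -2.96*g^3 - 5.46*g^2 + 8.18*g - 6.6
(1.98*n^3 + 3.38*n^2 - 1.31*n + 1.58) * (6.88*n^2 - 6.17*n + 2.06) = 13.6224*n^5 + 11.0378*n^4 - 25.7886*n^3 + 25.9159*n^2 - 12.4472*n + 3.2548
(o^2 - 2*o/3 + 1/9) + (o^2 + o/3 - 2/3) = 2*o^2 - o/3 - 5/9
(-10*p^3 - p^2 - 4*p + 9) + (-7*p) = -10*p^3 - p^2 - 11*p + 9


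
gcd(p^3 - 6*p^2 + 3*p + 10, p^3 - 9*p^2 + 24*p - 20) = p^2 - 7*p + 10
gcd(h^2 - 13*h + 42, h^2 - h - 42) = h - 7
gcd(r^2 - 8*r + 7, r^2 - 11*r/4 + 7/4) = r - 1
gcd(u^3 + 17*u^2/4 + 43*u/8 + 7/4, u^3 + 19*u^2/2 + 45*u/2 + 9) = u + 1/2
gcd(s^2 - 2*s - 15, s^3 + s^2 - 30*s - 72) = s + 3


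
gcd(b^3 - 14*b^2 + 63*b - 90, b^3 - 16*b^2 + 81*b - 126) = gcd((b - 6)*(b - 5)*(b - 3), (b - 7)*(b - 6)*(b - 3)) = b^2 - 9*b + 18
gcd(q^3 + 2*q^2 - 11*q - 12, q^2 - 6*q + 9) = q - 3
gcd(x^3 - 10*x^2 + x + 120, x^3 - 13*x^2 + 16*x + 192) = x^2 - 5*x - 24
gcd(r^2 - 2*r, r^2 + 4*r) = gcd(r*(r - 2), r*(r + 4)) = r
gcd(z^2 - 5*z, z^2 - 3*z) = z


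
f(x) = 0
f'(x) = 0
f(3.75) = 0.00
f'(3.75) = 0.00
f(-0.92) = 0.00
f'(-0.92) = 0.00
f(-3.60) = 0.00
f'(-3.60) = 0.00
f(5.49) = 0.00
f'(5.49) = 0.00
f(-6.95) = 0.00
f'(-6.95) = 0.00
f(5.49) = 0.00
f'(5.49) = 0.00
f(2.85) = 0.00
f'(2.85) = 0.00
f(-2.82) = 0.00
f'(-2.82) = 0.00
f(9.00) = 0.00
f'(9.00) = 0.00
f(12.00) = 0.00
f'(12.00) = 0.00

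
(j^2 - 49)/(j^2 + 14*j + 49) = (j - 7)/(j + 7)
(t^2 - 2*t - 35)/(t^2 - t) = (t^2 - 2*t - 35)/(t*(t - 1))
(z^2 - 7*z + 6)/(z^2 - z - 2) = (-z^2 + 7*z - 6)/(-z^2 + z + 2)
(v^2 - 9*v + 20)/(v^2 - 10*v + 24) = (v - 5)/(v - 6)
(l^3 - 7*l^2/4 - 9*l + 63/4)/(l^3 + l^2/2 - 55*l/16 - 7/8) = 4*(l^2 - 9)/(4*l^2 + 9*l + 2)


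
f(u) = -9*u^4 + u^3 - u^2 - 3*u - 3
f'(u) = -36*u^3 + 3*u^2 - 2*u - 3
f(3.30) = -1055.18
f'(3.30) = -1270.66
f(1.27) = -29.79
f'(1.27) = -74.44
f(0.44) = -4.77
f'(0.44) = -6.37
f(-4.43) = -3562.50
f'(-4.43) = 3194.51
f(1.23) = -26.94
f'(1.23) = -67.91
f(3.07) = -792.16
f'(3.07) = -1022.51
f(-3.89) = -2126.15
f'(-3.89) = 2169.28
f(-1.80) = -101.15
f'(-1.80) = 220.27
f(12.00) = -185079.00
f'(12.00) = -61803.00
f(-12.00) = -188463.00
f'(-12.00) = 62661.00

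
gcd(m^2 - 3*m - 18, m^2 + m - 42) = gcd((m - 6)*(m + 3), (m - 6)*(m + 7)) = m - 6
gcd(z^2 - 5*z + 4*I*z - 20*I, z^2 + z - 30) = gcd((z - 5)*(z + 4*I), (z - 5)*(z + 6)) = z - 5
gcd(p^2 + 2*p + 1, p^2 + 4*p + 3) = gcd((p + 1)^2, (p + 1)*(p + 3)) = p + 1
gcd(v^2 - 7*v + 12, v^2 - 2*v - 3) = v - 3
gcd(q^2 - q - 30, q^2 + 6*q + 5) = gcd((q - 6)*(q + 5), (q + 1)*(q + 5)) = q + 5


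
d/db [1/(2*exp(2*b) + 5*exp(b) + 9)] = (-4*exp(b) - 5)*exp(b)/(2*exp(2*b) + 5*exp(b) + 9)^2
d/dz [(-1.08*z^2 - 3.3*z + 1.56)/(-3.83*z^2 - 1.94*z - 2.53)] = (-10.5438*z^2 + 17.4144*z + 11.3754)/(14.6689*z^4 + 14.8604*z^3 + 23.1434*z^2 + 9.8164*z + 6.4009)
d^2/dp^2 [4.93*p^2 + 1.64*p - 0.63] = 9.86000000000000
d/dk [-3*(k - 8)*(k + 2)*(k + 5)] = -9*k^2 + 6*k + 138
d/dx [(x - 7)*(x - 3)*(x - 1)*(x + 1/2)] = 4*x^3 - 63*x^2/2 + 51*x - 11/2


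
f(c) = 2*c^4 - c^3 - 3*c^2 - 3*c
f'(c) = 8*c^3 - 3*c^2 - 6*c - 3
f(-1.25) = 5.90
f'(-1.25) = -15.81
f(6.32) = 2799.57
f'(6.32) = 1858.74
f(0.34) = -1.38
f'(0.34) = -5.07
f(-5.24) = 1585.06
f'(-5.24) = -1204.96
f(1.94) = 3.92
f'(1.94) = 32.48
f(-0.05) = 0.14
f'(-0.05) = -2.71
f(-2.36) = 65.56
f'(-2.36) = -110.70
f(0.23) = -0.86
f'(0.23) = -4.44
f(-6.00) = 2718.00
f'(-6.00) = -1803.00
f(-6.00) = 2718.00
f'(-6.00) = -1803.00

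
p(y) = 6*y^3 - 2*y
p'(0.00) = -2.00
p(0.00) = 0.00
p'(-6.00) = 646.00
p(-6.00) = -1284.00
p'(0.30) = -0.38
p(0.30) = -0.44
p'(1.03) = 17.10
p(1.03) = 4.50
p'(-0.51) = 2.68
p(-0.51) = 0.22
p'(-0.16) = -1.54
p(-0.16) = 0.30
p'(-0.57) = 3.85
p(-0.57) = 0.03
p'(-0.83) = 10.40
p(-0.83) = -1.77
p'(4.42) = 349.66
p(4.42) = 509.27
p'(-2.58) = 117.82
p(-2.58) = -97.88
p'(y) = 18*y^2 - 2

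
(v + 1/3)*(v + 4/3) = v^2 + 5*v/3 + 4/9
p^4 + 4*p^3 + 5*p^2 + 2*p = p*(p + 1)^2*(p + 2)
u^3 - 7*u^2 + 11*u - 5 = (u - 5)*(u - 1)^2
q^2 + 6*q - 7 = (q - 1)*(q + 7)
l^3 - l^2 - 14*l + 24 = (l - 3)*(l - 2)*(l + 4)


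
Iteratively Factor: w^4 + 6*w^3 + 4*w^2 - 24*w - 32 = (w + 2)*(w^3 + 4*w^2 - 4*w - 16) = (w + 2)*(w + 4)*(w^2 - 4) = (w - 2)*(w + 2)*(w + 4)*(w + 2)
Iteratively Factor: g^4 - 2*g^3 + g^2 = (g)*(g^3 - 2*g^2 + g) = g*(g - 1)*(g^2 - g) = g^2*(g - 1)*(g - 1)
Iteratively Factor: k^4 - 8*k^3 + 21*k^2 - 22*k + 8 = (k - 4)*(k^3 - 4*k^2 + 5*k - 2) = (k - 4)*(k - 2)*(k^2 - 2*k + 1) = (k - 4)*(k - 2)*(k - 1)*(k - 1)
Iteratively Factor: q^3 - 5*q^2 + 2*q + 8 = (q - 4)*(q^2 - q - 2) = (q - 4)*(q - 2)*(q + 1)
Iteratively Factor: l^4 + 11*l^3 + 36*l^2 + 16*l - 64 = (l - 1)*(l^3 + 12*l^2 + 48*l + 64) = (l - 1)*(l + 4)*(l^2 + 8*l + 16) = (l - 1)*(l + 4)^2*(l + 4)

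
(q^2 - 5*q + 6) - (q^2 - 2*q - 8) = 14 - 3*q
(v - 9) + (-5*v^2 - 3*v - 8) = -5*v^2 - 2*v - 17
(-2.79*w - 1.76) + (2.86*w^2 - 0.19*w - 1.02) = 2.86*w^2 - 2.98*w - 2.78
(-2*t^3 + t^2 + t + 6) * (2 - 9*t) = 18*t^4 - 13*t^3 - 7*t^2 - 52*t + 12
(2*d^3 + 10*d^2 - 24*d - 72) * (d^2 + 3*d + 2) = 2*d^5 + 16*d^4 + 10*d^3 - 124*d^2 - 264*d - 144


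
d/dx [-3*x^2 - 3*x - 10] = -6*x - 3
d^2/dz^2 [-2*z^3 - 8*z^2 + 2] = -12*z - 16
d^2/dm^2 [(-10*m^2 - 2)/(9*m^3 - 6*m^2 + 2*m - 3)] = 4*(-405*m^6 - 216*m^4 - 573*m^3 + 108*m^2 - 45*m - 31)/(729*m^9 - 1458*m^8 + 1458*m^7 - 1593*m^6 + 1296*m^5 - 720*m^4 + 467*m^3 - 198*m^2 + 54*m - 27)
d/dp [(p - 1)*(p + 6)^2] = (p + 6)*(3*p + 4)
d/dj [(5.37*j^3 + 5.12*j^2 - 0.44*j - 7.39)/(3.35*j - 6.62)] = (35.979*j^3 - 89.4962*j^2 - 67.7888*j + 27.6693)/(11.2225*j^2 - 44.354*j + 43.8244)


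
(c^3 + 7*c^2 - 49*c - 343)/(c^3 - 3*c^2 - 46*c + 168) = (c^2 - 49)/(c^2 - 10*c + 24)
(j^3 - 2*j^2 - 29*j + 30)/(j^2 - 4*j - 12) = (j^2 + 4*j - 5)/(j + 2)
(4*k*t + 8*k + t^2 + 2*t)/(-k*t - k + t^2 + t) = (4*k*t + 8*k + t^2 + 2*t)/(-k*t - k + t^2 + t)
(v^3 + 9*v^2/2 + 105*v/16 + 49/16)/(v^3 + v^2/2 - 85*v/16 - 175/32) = 2*(4*v^2 + 11*v + 7)/(8*v^2 - 10*v - 25)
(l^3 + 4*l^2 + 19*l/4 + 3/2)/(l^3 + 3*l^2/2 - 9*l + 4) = (4*l^3 + 16*l^2 + 19*l + 6)/(2*(2*l^3 + 3*l^2 - 18*l + 8))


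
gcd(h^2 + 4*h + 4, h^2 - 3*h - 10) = h + 2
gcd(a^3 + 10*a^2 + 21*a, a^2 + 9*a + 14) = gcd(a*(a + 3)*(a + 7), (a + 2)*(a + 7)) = a + 7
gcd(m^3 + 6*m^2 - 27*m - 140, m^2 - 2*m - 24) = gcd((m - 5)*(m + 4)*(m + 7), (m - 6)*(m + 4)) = m + 4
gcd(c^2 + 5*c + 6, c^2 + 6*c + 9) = c + 3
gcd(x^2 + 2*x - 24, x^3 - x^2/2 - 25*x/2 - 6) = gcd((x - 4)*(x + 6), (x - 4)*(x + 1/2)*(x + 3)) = x - 4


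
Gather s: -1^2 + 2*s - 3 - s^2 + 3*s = -s^2 + 5*s - 4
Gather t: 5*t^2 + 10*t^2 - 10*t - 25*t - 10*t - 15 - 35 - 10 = 15*t^2 - 45*t - 60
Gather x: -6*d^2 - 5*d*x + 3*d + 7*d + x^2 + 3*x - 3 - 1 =-6*d^2 + 10*d + x^2 + x*(3 - 5*d) - 4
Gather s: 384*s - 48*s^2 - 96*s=-48*s^2 + 288*s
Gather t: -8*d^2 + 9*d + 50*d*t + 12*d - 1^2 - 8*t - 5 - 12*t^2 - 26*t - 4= -8*d^2 + 21*d - 12*t^2 + t*(50*d - 34) - 10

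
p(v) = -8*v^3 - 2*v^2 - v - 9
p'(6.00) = -889.00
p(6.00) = -1815.00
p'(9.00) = -1981.00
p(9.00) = -6012.00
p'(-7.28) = -1243.84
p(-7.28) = 2978.91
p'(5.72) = -809.12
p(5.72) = -1577.35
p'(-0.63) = -8.01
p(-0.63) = -7.16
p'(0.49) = -8.72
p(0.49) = -10.91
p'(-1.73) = -65.91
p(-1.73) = 28.17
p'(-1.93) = -82.68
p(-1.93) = 42.99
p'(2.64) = -178.83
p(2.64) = -172.78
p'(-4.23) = -413.51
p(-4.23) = 564.94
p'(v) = -24*v^2 - 4*v - 1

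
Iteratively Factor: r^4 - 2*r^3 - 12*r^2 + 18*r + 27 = (r + 3)*(r^3 - 5*r^2 + 3*r + 9) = (r - 3)*(r + 3)*(r^2 - 2*r - 3) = (r - 3)^2*(r + 3)*(r + 1)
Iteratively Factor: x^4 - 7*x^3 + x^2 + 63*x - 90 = (x - 5)*(x^3 - 2*x^2 - 9*x + 18) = (x - 5)*(x + 3)*(x^2 - 5*x + 6) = (x - 5)*(x - 2)*(x + 3)*(x - 3)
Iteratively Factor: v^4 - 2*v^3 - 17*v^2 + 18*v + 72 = (v + 3)*(v^3 - 5*v^2 - 2*v + 24) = (v - 4)*(v + 3)*(v^2 - v - 6) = (v - 4)*(v + 2)*(v + 3)*(v - 3)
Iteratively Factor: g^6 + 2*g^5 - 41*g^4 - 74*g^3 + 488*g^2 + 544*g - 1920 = (g - 3)*(g^5 + 5*g^4 - 26*g^3 - 152*g^2 + 32*g + 640) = (g - 5)*(g - 3)*(g^4 + 10*g^3 + 24*g^2 - 32*g - 128) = (g - 5)*(g - 3)*(g + 4)*(g^3 + 6*g^2 - 32) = (g - 5)*(g - 3)*(g + 4)^2*(g^2 + 2*g - 8) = (g - 5)*(g - 3)*(g - 2)*(g + 4)^2*(g + 4)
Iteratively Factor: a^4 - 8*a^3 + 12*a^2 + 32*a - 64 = (a - 4)*(a^3 - 4*a^2 - 4*a + 16) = (a - 4)^2*(a^2 - 4) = (a - 4)^2*(a - 2)*(a + 2)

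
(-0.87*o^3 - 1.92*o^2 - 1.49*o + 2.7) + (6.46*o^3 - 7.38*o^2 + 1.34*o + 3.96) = 5.59*o^3 - 9.3*o^2 - 0.15*o + 6.66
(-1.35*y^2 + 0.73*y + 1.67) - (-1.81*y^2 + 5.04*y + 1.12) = 0.46*y^2 - 4.31*y + 0.55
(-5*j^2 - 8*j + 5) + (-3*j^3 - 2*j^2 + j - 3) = -3*j^3 - 7*j^2 - 7*j + 2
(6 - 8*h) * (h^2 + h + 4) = -8*h^3 - 2*h^2 - 26*h + 24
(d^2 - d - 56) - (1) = d^2 - d - 57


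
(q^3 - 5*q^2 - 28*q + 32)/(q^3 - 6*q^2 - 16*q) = (q^2 + 3*q - 4)/(q*(q + 2))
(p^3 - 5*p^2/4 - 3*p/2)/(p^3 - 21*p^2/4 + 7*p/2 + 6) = p/(p - 4)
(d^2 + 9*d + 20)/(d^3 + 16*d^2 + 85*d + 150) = (d + 4)/(d^2 + 11*d + 30)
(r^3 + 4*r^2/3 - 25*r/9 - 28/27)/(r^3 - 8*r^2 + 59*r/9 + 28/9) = (r + 7/3)/(r - 7)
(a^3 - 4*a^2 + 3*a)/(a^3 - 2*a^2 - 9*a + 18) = a*(a - 1)/(a^2 + a - 6)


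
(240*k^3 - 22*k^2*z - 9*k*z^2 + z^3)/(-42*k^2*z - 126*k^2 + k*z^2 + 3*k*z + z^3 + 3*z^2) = (-40*k^2 - 3*k*z + z^2)/(7*k*z + 21*k + z^2 + 3*z)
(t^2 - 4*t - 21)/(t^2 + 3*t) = (t - 7)/t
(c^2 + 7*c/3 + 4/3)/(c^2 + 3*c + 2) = (c + 4/3)/(c + 2)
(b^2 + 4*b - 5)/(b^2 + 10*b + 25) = (b - 1)/(b + 5)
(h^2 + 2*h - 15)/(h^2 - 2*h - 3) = (h + 5)/(h + 1)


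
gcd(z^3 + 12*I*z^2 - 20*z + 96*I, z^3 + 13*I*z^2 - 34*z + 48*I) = z^2 + 14*I*z - 48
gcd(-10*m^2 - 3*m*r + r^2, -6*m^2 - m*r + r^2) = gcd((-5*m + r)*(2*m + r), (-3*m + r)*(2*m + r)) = 2*m + r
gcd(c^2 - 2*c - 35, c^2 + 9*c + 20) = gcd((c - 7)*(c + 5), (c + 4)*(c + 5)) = c + 5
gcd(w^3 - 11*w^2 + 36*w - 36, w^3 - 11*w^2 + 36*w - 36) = w^3 - 11*w^2 + 36*w - 36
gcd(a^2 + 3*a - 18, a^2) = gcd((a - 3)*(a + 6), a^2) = 1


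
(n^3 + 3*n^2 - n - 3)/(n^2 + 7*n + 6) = (n^2 + 2*n - 3)/(n + 6)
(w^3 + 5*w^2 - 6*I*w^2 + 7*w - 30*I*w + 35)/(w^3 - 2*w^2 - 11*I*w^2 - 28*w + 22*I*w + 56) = (w^2 + w*(5 + I) + 5*I)/(w^2 + w*(-2 - 4*I) + 8*I)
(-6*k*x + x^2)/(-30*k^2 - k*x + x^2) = x/(5*k + x)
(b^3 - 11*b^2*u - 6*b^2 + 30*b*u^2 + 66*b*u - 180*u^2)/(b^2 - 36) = (b^2 - 11*b*u + 30*u^2)/(b + 6)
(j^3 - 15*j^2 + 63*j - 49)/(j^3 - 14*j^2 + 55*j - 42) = (j - 7)/(j - 6)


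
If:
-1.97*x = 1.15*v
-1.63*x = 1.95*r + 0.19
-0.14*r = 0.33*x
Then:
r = -0.15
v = -0.11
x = 0.06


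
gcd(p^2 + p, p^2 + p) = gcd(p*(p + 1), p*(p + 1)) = p^2 + p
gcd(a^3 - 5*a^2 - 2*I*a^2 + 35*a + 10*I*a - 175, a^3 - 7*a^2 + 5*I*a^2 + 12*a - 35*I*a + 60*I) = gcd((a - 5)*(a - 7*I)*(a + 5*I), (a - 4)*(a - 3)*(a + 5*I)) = a + 5*I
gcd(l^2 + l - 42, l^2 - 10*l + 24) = l - 6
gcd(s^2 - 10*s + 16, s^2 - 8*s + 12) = s - 2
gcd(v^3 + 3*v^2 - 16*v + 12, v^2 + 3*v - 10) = v - 2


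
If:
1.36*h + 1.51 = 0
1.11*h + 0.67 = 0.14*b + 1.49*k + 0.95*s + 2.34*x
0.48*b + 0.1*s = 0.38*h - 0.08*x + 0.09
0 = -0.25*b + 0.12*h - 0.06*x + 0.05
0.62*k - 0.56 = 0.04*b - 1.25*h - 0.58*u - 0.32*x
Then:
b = -0.24*x - 0.332941176470588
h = -1.11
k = 0.751097512830636 - 1.77234899328859*x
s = 0.352*x - 1.721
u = 1.32630409627401*x + 2.53253369318104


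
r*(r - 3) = r^2 - 3*r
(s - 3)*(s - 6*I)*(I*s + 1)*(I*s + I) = -s^4 + 2*s^3 + 7*I*s^3 + 9*s^2 - 14*I*s^2 - 12*s - 21*I*s - 18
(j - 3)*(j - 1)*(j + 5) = j^3 + j^2 - 17*j + 15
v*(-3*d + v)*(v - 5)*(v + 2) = -3*d*v^3 + 9*d*v^2 + 30*d*v + v^4 - 3*v^3 - 10*v^2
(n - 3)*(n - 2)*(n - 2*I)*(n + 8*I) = n^4 - 5*n^3 + 6*I*n^3 + 22*n^2 - 30*I*n^2 - 80*n + 36*I*n + 96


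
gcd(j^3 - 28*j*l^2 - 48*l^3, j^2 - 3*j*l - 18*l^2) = j - 6*l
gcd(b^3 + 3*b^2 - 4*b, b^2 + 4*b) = b^2 + 4*b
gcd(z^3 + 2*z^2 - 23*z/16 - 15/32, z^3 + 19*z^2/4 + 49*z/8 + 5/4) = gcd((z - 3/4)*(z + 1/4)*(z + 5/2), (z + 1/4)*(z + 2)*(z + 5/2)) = z^2 + 11*z/4 + 5/8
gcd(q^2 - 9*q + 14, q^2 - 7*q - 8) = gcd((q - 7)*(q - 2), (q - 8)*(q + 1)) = 1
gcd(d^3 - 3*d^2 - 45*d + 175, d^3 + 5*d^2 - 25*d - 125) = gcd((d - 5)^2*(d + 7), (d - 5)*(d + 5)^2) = d - 5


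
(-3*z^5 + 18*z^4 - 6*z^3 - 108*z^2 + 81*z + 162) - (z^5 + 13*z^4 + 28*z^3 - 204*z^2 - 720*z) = -4*z^5 + 5*z^4 - 34*z^3 + 96*z^2 + 801*z + 162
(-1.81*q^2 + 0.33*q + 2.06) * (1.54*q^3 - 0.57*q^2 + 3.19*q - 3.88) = -2.7874*q^5 + 1.5399*q^4 - 2.7896*q^3 + 6.9013*q^2 + 5.291*q - 7.9928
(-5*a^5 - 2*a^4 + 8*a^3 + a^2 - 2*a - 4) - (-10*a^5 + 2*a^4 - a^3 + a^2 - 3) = 5*a^5 - 4*a^4 + 9*a^3 - 2*a - 1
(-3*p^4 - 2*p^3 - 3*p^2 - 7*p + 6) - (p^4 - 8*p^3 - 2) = -4*p^4 + 6*p^3 - 3*p^2 - 7*p + 8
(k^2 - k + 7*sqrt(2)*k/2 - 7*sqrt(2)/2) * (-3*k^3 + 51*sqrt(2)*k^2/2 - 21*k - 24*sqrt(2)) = -3*k^5 + 3*k^4 + 15*sqrt(2)*k^4 - 15*sqrt(2)*k^3 + 315*k^3/2 - 315*k^2/2 - 195*sqrt(2)*k^2/2 - 168*k + 195*sqrt(2)*k/2 + 168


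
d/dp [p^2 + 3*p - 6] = 2*p + 3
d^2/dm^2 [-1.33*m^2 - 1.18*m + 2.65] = -2.66000000000000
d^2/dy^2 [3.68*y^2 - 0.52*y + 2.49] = 7.36000000000000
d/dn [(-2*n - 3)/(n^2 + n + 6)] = (-2*n^2 - 2*n + (2*n + 1)*(2*n + 3) - 12)/(n^2 + n + 6)^2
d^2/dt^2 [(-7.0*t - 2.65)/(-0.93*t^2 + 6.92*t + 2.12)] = ((91.951 - 39.06*t)*(-0.93*t^2 + 6.92*t + 2.12) - (1.86*t - 6.92)*(3.72*t - 13.84)*(7.0*t + 2.65))/(-0.93*t^2 + 6.92*t + 2.12)^3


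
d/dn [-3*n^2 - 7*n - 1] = -6*n - 7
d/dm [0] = 0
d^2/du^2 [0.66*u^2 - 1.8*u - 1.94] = 1.32000000000000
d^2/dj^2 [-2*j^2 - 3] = -4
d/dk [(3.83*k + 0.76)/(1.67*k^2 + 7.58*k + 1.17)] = (6.3961*k^2 + 29.0314*k - (3.34*k + 7.58)*(3.83*k + 0.76) + 4.4811)/(1.67*k^2 + 7.58*k + 1.17)^2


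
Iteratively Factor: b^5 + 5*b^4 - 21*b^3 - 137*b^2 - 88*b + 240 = (b + 3)*(b^4 + 2*b^3 - 27*b^2 - 56*b + 80) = (b + 3)*(b + 4)*(b^3 - 2*b^2 - 19*b + 20) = (b + 3)*(b + 4)^2*(b^2 - 6*b + 5) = (b - 5)*(b + 3)*(b + 4)^2*(b - 1)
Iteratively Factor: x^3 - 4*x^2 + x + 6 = (x + 1)*(x^2 - 5*x + 6) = (x - 2)*(x + 1)*(x - 3)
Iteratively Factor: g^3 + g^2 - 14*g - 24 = (g + 3)*(g^2 - 2*g - 8) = (g + 2)*(g + 3)*(g - 4)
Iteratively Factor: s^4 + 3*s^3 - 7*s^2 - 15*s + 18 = (s + 3)*(s^3 - 7*s + 6) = (s - 1)*(s + 3)*(s^2 + s - 6) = (s - 2)*(s - 1)*(s + 3)*(s + 3)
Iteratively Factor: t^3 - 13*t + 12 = (t + 4)*(t^2 - 4*t + 3) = (t - 1)*(t + 4)*(t - 3)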